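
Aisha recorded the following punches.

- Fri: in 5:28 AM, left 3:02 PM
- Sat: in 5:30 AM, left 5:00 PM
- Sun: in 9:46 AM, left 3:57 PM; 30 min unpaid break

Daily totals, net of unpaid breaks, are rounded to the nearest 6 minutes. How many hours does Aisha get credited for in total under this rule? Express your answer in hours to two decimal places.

26.80 hours

Fri: 5:28 AM–3:02 PM = 9 h 34 min → rounds to 9 h 36 min
Sat: 5:30 AM–5:00 PM = 11 h 30 min → rounds to 11 h 30 min
Sun: 9:46 AM–3:57 PM = 6 h 11 min − 30 min = 5 h 41 min → rounds to 5 h 42 min
Total credited: 26 h 48 min.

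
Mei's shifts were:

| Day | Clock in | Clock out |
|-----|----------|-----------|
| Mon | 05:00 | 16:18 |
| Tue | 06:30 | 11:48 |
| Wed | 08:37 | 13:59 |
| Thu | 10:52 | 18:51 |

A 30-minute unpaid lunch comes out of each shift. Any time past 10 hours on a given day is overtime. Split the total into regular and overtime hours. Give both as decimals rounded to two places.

Mon: 05:00–16:18 = 11 h 18 min; less 30 min break → 10 h 48 min
Tue: 06:30–11:48 = 5 h 18 min; less 30 min break → 4 h 48 min
Wed: 08:37–13:59 = 5 h 22 min; less 30 min break → 4 h 52 min
Thu: 10:52–18:51 = 7 h 59 min; less 30 min break → 7 h 29 min
Mon reg 10 h 0 min / OT 0 h 48 min; Tue reg 4 h 48 min / OT 0 h 0 min; Wed reg 4 h 52 min / OT 0 h 0 min; Thu reg 7 h 29 min / OT 0 h 0 min.
Totals: regular 27 h 9 min, overtime 0 h 48 min.

Regular 27.15 hours, overtime 0.80 hours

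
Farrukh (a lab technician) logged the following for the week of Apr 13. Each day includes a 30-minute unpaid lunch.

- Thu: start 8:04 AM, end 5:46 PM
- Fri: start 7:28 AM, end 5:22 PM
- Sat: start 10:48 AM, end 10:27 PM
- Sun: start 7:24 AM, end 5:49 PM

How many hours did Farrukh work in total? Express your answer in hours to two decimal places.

39.67 hours

Thu: 8:04 AM–5:46 PM = 9 h 42 min; less 30 min break → 9 h 12 min
Fri: 7:28 AM–5:22 PM = 9 h 54 min; less 30 min break → 9 h 24 min
Sat: 10:48 AM–10:27 PM = 11 h 39 min; less 30 min break → 11 h 9 min
Sun: 7:24 AM–5:49 PM = 10 h 25 min; less 30 min break → 9 h 55 min
Total: 9 h 12 min + 9 h 24 min + 11 h 9 min + 9 h 55 min = 39 h 40 min.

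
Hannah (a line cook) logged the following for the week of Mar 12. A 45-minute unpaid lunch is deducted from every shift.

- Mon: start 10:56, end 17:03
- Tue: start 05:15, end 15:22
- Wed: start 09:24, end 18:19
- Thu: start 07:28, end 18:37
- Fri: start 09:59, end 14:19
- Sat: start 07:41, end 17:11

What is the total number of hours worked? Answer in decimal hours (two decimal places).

45.63 hours

Mon: 10:56–17:03 = 6 h 7 min; less 45 min break → 5 h 22 min
Tue: 05:15–15:22 = 10 h 7 min; less 45 min break → 9 h 22 min
Wed: 09:24–18:19 = 8 h 55 min; less 45 min break → 8 h 10 min
Thu: 07:28–18:37 = 11 h 9 min; less 45 min break → 10 h 24 min
Fri: 09:59–14:19 = 4 h 20 min; less 45 min break → 3 h 35 min
Sat: 07:41–17:11 = 9 h 30 min; less 45 min break → 8 h 45 min
Total: 5 h 22 min + 9 h 22 min + 8 h 10 min + 10 h 24 min + 3 h 35 min + 8 h 45 min = 45 h 38 min.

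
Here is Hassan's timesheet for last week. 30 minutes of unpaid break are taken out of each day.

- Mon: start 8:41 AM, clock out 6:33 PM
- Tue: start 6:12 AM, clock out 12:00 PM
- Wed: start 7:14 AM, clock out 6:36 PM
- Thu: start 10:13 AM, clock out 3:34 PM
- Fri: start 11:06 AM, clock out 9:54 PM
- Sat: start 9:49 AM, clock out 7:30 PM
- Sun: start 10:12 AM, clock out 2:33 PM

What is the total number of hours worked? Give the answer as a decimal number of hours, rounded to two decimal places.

53.72 hours

Mon: 8:41 AM–6:33 PM = 9 h 52 min; less 30 min break → 9 h 22 min
Tue: 6:12 AM–12:00 PM = 5 h 48 min; less 30 min break → 5 h 18 min
Wed: 7:14 AM–6:36 PM = 11 h 22 min; less 30 min break → 10 h 52 min
Thu: 10:13 AM–3:34 PM = 5 h 21 min; less 30 min break → 4 h 51 min
Fri: 11:06 AM–9:54 PM = 10 h 48 min; less 30 min break → 10 h 18 min
Sat: 9:49 AM–7:30 PM = 9 h 41 min; less 30 min break → 9 h 11 min
Sun: 10:12 AM–2:33 PM = 4 h 21 min; less 30 min break → 3 h 51 min
Total: 9 h 22 min + 5 h 18 min + 10 h 52 min + 4 h 51 min + 10 h 18 min + 9 h 11 min + 3 h 51 min = 53 h 43 min.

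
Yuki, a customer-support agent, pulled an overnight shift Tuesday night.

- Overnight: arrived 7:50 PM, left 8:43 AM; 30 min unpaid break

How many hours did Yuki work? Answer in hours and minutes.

Overnight: 7:50 PM → midnight = 4 h 10 min; midnight → 8:43 AM = 8 h 43 min; span 12 h 53 min; less 30 min break → 12 h 23 min

12 h 23 min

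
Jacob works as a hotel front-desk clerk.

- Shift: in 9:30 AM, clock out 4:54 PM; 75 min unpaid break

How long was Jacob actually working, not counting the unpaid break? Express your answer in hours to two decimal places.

Shift: 9:30 AM–4:54 PM = 7 h 24 min; less 75 min break → 6 h 9 min

6.15 hours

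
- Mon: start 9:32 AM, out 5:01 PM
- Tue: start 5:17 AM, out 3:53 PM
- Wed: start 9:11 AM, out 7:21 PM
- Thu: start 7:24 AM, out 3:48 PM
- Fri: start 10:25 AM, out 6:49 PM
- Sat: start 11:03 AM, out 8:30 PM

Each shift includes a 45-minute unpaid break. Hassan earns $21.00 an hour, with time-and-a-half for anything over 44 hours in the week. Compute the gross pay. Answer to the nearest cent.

$1113.00

Mon: 9:32 AM–5:01 PM = 7 h 29 min; less 45 min break → 6 h 44 min
Tue: 5:17 AM–3:53 PM = 10 h 36 min; less 45 min break → 9 h 51 min
Wed: 9:11 AM–7:21 PM = 10 h 10 min; less 45 min break → 9 h 25 min
Thu: 7:24 AM–3:48 PM = 8 h 24 min; less 45 min break → 7 h 39 min
Fri: 10:25 AM–6:49 PM = 8 h 24 min; less 45 min break → 7 h 39 min
Sat: 11:03 AM–8:30 PM = 9 h 27 min; less 45 min break → 8 h 42 min
Total worked: 50 h 0 min = 3000 min.
Regular 44 h 0 min = 2640 min at $21.00/h; overtime 6 h 0 min = 360 min at $31.50/h.
Pay = (2640 × $21.00 + 360 × $31.50) ÷ 60 = $1113.00.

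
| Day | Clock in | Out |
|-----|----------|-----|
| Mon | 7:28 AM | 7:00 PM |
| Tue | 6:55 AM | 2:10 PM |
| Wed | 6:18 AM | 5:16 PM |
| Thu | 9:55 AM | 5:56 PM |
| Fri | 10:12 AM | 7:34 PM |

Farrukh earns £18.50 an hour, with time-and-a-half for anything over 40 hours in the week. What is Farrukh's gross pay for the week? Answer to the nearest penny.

Mon: 7:28 AM–7:00 PM = 11 h 32 min
Tue: 6:55 AM–2:10 PM = 7 h 15 min
Wed: 6:18 AM–5:16 PM = 10 h 58 min
Thu: 9:55 AM–5:56 PM = 8 h 1 min
Fri: 10:12 AM–7:34 PM = 9 h 22 min
Total worked: 47 h 8 min = 2828 min.
Regular 40 h 0 min = 2400 min at £18.50/h; overtime 7 h 8 min = 428 min at £27.75/h.
Pay = (2400 × £18.50 + 428 × £27.75) ÷ 60 = £937.95.

£937.95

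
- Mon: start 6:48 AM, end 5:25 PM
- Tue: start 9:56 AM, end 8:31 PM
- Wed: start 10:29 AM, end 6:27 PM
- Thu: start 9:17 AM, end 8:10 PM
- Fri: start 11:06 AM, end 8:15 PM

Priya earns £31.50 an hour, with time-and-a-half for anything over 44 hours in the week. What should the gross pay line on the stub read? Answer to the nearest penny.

Mon: 6:48 AM–5:25 PM = 10 h 37 min
Tue: 9:56 AM–8:31 PM = 10 h 35 min
Wed: 10:29 AM–6:27 PM = 7 h 58 min
Thu: 9:17 AM–8:10 PM = 10 h 53 min
Fri: 11:06 AM–8:15 PM = 9 h 9 min
Total worked: 49 h 12 min = 2952 min.
Regular 44 h 0 min = 2640 min at £31.50/h; overtime 5 h 12 min = 312 min at £47.25/h.
Pay = (2640 × £31.50 + 312 × £47.25) ÷ 60 = £1631.70.

£1631.70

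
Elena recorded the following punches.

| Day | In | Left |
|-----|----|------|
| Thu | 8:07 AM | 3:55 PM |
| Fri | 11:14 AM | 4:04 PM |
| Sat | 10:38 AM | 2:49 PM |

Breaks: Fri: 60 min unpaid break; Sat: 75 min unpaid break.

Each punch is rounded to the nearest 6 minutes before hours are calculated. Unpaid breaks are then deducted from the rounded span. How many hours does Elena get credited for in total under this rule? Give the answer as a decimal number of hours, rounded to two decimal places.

14.65 hours

Thu: in 8:07 AM→8:06 AM, out 3:55 PM→3:54 PM; 7 h 48 min
Fri: in 11:14 AM→11:12 AM, out 4:04 PM→4:06 PM; 4 h 54 min − 60 min = 3 h 54 min
Sat: in 10:38 AM→10:36 AM, out 2:49 PM→2:48 PM; 4 h 12 min − 75 min = 2 h 57 min
Total credited: 14 h 39 min.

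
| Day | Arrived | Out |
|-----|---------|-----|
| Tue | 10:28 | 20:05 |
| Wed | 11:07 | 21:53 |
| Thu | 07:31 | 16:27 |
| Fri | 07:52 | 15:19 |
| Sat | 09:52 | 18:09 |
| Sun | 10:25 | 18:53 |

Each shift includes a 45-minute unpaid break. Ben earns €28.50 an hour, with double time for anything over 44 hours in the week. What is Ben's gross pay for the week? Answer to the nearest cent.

Tue: 10:28–20:05 = 9 h 37 min; less 45 min break → 8 h 52 min
Wed: 11:07–21:53 = 10 h 46 min; less 45 min break → 10 h 1 min
Thu: 07:31–16:27 = 8 h 56 min; less 45 min break → 8 h 11 min
Fri: 07:52–15:19 = 7 h 27 min; less 45 min break → 6 h 42 min
Sat: 09:52–18:09 = 8 h 17 min; less 45 min break → 7 h 32 min
Sun: 10:25–18:53 = 8 h 28 min; less 45 min break → 7 h 43 min
Total worked: 49 h 1 min = 2941 min.
Regular 44 h 0 min = 2640 min at €28.50/h; overtime 5 h 1 min = 301 min at €57.00/h.
Pay = (2640 × €28.50 + 301 × €57.00) ÷ 60 = €1539.95.

€1539.95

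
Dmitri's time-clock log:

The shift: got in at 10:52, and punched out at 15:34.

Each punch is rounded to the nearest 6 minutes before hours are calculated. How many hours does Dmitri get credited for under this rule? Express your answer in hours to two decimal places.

4.70 hours

The shift: in 10:52→10:54, out 15:34→15:36; 4 h 42 min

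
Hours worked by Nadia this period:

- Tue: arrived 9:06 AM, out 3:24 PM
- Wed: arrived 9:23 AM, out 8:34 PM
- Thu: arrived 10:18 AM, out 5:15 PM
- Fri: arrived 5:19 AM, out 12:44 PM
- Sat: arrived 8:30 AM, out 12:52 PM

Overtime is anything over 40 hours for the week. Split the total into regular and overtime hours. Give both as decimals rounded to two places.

Tue: 9:06 AM–3:24 PM = 6 h 18 min
Wed: 9:23 AM–8:34 PM = 11 h 11 min
Thu: 10:18 AM–5:15 PM = 6 h 57 min
Fri: 5:19 AM–12:44 PM = 7 h 25 min
Sat: 8:30 AM–12:52 PM = 4 h 22 min
Total worked: 36 h 13 min = 36.22 h.
Threshold 40 h → overtime 0 h 0 min, regular 36 h 13 min.

Regular 36.22 hours, overtime 0.00 hours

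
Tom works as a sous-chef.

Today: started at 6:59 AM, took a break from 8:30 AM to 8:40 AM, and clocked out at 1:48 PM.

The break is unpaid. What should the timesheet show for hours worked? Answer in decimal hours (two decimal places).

Today: 6:59 AM–1:48 PM = 6 h 49 min; less 10 min break → 6 h 39 min

6.65 hours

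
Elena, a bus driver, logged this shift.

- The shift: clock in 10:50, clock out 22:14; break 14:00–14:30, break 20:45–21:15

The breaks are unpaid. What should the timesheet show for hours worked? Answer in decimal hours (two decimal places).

The shift: 10:50–22:14 = 11 h 24 min; less 60 min break → 10 h 24 min

10.40 hours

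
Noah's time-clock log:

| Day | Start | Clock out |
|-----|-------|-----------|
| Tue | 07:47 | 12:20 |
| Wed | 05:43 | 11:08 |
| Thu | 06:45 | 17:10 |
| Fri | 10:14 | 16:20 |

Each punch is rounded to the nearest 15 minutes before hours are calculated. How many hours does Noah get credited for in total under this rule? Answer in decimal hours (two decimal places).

26.50 hours

Tue: in 07:47→07:45, out 12:20→12:15; 4 h 30 min
Wed: in 05:43→05:45, out 11:08→11:15; 5 h 30 min
Thu: in 06:45→06:45, out 17:10→17:15; 10 h 30 min
Fri: in 10:14→10:15, out 16:20→16:15; 6 h 0 min
Total credited: 26 h 30 min.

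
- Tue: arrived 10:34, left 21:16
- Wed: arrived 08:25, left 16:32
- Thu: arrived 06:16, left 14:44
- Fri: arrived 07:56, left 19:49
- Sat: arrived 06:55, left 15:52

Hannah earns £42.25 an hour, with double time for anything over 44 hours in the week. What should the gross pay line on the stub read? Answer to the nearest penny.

£2206.86

Tue: 10:34–21:16 = 10 h 42 min
Wed: 08:25–16:32 = 8 h 7 min
Thu: 06:16–14:44 = 8 h 28 min
Fri: 07:56–19:49 = 11 h 53 min
Sat: 06:55–15:52 = 8 h 57 min
Total worked: 48 h 7 min = 2887 min.
Regular 44 h 0 min = 2640 min at £42.25/h; overtime 4 h 7 min = 247 min at £84.50/h.
Pay = (2640 × £42.25 + 247 × £84.50) ÷ 60 = £2206.86.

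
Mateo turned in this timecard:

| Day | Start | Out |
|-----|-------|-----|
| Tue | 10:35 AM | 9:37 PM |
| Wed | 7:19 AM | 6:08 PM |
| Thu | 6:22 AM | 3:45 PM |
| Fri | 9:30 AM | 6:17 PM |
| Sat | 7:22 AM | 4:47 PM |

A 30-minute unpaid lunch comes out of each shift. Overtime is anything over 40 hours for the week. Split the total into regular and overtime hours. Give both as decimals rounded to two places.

Regular 40.00 hours, overtime 6.93 hours

Tue: 10:35 AM–9:37 PM = 11 h 2 min; less 30 min break → 10 h 32 min
Wed: 7:19 AM–6:08 PM = 10 h 49 min; less 30 min break → 10 h 19 min
Thu: 6:22 AM–3:45 PM = 9 h 23 min; less 30 min break → 8 h 53 min
Fri: 9:30 AM–6:17 PM = 8 h 47 min; less 30 min break → 8 h 17 min
Sat: 7:22 AM–4:47 PM = 9 h 25 min; less 30 min break → 8 h 55 min
Total worked: 46 h 56 min = 46.93 h.
Threshold 40 h → overtime 6 h 56 min, regular 40 h 0 min.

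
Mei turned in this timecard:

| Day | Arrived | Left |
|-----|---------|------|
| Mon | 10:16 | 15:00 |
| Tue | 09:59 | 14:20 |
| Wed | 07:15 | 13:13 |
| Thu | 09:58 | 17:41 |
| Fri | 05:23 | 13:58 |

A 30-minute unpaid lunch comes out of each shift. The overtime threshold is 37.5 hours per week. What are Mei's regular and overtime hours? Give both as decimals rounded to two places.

Mon: 10:16–15:00 = 4 h 44 min; less 30 min break → 4 h 14 min
Tue: 09:59–14:20 = 4 h 21 min; less 30 min break → 3 h 51 min
Wed: 07:15–13:13 = 5 h 58 min; less 30 min break → 5 h 28 min
Thu: 09:58–17:41 = 7 h 43 min; less 30 min break → 7 h 13 min
Fri: 05:23–13:58 = 8 h 35 min; less 30 min break → 8 h 5 min
Total worked: 28 h 51 min = 28.85 h.
Threshold 37.5 h → overtime 0 h 0 min, regular 28 h 51 min.

Regular 28.85 hours, overtime 0.00 hours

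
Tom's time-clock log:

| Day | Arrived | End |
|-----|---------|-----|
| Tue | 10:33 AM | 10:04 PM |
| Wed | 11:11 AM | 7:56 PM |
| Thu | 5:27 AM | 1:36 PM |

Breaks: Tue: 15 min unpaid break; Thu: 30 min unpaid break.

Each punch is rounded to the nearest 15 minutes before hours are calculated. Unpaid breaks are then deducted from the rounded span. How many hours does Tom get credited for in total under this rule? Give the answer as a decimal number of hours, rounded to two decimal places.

Tue: in 10:33 AM→10:30 AM, out 10:04 PM→10:00 PM; 11 h 30 min − 15 min = 11 h 15 min
Wed: in 11:11 AM→11:15 AM, out 7:56 PM→8:00 PM; 8 h 45 min
Thu: in 5:27 AM→5:30 AM, out 1:36 PM→1:30 PM; 8 h 0 min − 30 min = 7 h 30 min
Total credited: 27 h 30 min.

27.50 hours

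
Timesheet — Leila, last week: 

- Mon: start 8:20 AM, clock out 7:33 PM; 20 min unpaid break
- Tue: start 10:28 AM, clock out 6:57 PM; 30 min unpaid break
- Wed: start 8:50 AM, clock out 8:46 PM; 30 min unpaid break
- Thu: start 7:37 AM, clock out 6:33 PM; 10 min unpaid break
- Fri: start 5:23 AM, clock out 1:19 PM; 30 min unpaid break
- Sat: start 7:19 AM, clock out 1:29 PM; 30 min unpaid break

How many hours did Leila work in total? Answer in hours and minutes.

54 h 10 min

Mon: 8:20 AM–7:33 PM = 11 h 13 min; less 20 min break → 10 h 53 min
Tue: 10:28 AM–6:57 PM = 8 h 29 min; less 30 min break → 7 h 59 min
Wed: 8:50 AM–8:46 PM = 11 h 56 min; less 30 min break → 11 h 26 min
Thu: 7:37 AM–6:33 PM = 10 h 56 min; less 10 min break → 10 h 46 min
Fri: 5:23 AM–1:19 PM = 7 h 56 min; less 30 min break → 7 h 26 min
Sat: 7:19 AM–1:29 PM = 6 h 10 min; less 30 min break → 5 h 40 min
Total: 10 h 53 min + 7 h 59 min + 11 h 26 min + 10 h 46 min + 7 h 26 min + 5 h 40 min = 54 h 10 min.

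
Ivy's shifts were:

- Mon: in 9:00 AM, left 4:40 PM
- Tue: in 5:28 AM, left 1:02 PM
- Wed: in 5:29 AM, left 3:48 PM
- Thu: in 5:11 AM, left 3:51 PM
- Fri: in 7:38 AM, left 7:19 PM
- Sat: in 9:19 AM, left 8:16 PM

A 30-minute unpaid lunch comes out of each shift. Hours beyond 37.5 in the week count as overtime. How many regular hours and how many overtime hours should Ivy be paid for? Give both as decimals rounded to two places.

Mon: 9:00 AM–4:40 PM = 7 h 40 min; less 30 min break → 7 h 10 min
Tue: 5:28 AM–1:02 PM = 7 h 34 min; less 30 min break → 7 h 4 min
Wed: 5:29 AM–3:48 PM = 10 h 19 min; less 30 min break → 9 h 49 min
Thu: 5:11 AM–3:51 PM = 10 h 40 min; less 30 min break → 10 h 10 min
Fri: 7:38 AM–7:19 PM = 11 h 41 min; less 30 min break → 11 h 11 min
Sat: 9:19 AM–8:16 PM = 10 h 57 min; less 30 min break → 10 h 27 min
Total worked: 55 h 51 min = 55.85 h.
Threshold 37.5 h → overtime 18 h 21 min, regular 37 h 30 min.

Regular 37.50 hours, overtime 18.35 hours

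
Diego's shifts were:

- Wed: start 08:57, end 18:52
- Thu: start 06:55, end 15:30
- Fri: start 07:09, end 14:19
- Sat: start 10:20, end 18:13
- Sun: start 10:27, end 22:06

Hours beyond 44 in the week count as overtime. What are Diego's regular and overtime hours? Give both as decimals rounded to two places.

Wed: 08:57–18:52 = 9 h 55 min
Thu: 06:55–15:30 = 8 h 35 min
Fri: 07:09–14:19 = 7 h 10 min
Sat: 10:20–18:13 = 7 h 53 min
Sun: 10:27–22:06 = 11 h 39 min
Total worked: 45 h 12 min = 45.20 h.
Threshold 44 h → overtime 1 h 12 min, regular 44 h 0 min.

Regular 44.00 hours, overtime 1.20 hours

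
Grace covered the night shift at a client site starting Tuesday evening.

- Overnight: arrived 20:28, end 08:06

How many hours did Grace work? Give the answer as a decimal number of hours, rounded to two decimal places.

Overnight: 20:28 → midnight = 3 h 32 min; midnight → 08:06 = 8 h 6 min; span 11 h 38 min

11.63 hours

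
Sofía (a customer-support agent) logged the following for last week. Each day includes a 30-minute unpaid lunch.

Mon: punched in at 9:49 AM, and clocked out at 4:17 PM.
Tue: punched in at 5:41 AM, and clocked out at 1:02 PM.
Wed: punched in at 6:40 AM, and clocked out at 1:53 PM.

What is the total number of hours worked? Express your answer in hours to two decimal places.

Mon: 9:49 AM–4:17 PM = 6 h 28 min; less 30 min break → 5 h 58 min
Tue: 5:41 AM–1:02 PM = 7 h 21 min; less 30 min break → 6 h 51 min
Wed: 6:40 AM–1:53 PM = 7 h 13 min; less 30 min break → 6 h 43 min
Total: 5 h 58 min + 6 h 51 min + 6 h 43 min = 19 h 32 min.

19.53 hours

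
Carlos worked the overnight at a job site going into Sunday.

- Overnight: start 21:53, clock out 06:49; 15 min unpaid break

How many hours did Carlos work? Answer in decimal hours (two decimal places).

8.68 hours

Overnight: 21:53 → midnight = 2 h 7 min; midnight → 06:49 = 6 h 49 min; span 8 h 56 min; less 15 min break → 8 h 41 min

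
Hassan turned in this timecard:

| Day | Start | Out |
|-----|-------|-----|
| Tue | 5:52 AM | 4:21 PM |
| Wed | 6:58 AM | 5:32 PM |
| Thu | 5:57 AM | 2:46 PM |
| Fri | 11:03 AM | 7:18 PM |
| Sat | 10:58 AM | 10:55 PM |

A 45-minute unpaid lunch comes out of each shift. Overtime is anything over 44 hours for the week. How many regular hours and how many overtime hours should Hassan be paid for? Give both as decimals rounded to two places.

Tue: 5:52 AM–4:21 PM = 10 h 29 min; less 45 min break → 9 h 44 min
Wed: 6:58 AM–5:32 PM = 10 h 34 min; less 45 min break → 9 h 49 min
Thu: 5:57 AM–2:46 PM = 8 h 49 min; less 45 min break → 8 h 4 min
Fri: 11:03 AM–7:18 PM = 8 h 15 min; less 45 min break → 7 h 30 min
Sat: 10:58 AM–10:55 PM = 11 h 57 min; less 45 min break → 11 h 12 min
Total worked: 46 h 19 min = 46.32 h.
Threshold 44 h → overtime 2 h 19 min, regular 44 h 0 min.

Regular 44.00 hours, overtime 2.32 hours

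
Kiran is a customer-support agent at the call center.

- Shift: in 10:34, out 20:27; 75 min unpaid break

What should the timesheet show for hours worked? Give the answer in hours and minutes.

Shift: 10:34–20:27 = 9 h 53 min; less 75 min break → 8 h 38 min

8 h 38 min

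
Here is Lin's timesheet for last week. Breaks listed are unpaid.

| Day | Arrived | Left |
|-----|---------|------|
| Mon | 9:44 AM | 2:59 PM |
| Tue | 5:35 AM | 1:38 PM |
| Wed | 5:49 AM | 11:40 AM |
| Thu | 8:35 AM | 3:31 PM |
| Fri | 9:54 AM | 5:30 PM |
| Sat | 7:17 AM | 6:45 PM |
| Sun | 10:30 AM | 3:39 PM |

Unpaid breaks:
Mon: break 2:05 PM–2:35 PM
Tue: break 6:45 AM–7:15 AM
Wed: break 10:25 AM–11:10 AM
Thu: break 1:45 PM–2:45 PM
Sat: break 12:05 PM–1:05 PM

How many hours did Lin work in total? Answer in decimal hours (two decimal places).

46.55 hours

Mon: 9:44 AM–2:59 PM = 5 h 15 min; less 30 min break → 4 h 45 min
Tue: 5:35 AM–1:38 PM = 8 h 3 min; less 30 min break → 7 h 33 min
Wed: 5:49 AM–11:40 AM = 5 h 51 min; less 45 min break → 5 h 6 min
Thu: 8:35 AM–3:31 PM = 6 h 56 min; less 60 min break → 5 h 56 min
Fri: 9:54 AM–5:30 PM = 7 h 36 min
Sat: 7:17 AM–6:45 PM = 11 h 28 min; less 60 min break → 10 h 28 min
Sun: 10:30 AM–3:39 PM = 5 h 9 min
Total: 4 h 45 min + 7 h 33 min + 5 h 6 min + 5 h 56 min + 7 h 36 min + 10 h 28 min + 5 h 9 min = 46 h 33 min.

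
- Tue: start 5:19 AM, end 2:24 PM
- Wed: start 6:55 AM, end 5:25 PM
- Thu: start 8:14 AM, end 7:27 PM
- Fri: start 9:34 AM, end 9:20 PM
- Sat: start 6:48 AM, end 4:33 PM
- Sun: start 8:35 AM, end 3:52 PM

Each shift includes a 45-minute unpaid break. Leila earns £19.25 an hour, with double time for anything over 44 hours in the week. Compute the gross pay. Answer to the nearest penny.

Tue: 5:19 AM–2:24 PM = 9 h 5 min; less 45 min break → 8 h 20 min
Wed: 6:55 AM–5:25 PM = 10 h 30 min; less 45 min break → 9 h 45 min
Thu: 8:14 AM–7:27 PM = 11 h 13 min; less 45 min break → 10 h 28 min
Fri: 9:34 AM–9:20 PM = 11 h 46 min; less 45 min break → 11 h 1 min
Sat: 6:48 AM–4:33 PM = 9 h 45 min; less 45 min break → 9 h 0 min
Sun: 8:35 AM–3:52 PM = 7 h 17 min; less 45 min break → 6 h 32 min
Total worked: 55 h 6 min = 3306 min.
Regular 44 h 0 min = 2640 min at £19.25/h; overtime 11 h 6 min = 666 min at £38.50/h.
Pay = (2640 × £19.25 + 666 × £38.50) ÷ 60 = £1274.35.

£1274.35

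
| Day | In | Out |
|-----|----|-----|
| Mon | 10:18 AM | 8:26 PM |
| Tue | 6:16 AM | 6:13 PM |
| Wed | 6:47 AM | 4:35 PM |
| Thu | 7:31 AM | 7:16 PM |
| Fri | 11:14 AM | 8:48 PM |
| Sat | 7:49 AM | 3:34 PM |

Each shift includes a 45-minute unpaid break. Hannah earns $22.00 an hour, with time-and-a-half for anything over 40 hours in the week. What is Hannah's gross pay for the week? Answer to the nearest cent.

Mon: 10:18 AM–8:26 PM = 10 h 8 min; less 45 min break → 9 h 23 min
Tue: 6:16 AM–6:13 PM = 11 h 57 min; less 45 min break → 11 h 12 min
Wed: 6:47 AM–4:35 PM = 9 h 48 min; less 45 min break → 9 h 3 min
Thu: 7:31 AM–7:16 PM = 11 h 45 min; less 45 min break → 11 h 0 min
Fri: 11:14 AM–8:48 PM = 9 h 34 min; less 45 min break → 8 h 49 min
Sat: 7:49 AM–3:34 PM = 7 h 45 min; less 45 min break → 7 h 0 min
Total worked: 56 h 27 min = 3387 min.
Regular 40 h 0 min = 2400 min at $22.00/h; overtime 16 h 27 min = 987 min at $33.00/h.
Pay = (2400 × $22.00 + 987 × $33.00) ÷ 60 = $1422.85.

$1422.85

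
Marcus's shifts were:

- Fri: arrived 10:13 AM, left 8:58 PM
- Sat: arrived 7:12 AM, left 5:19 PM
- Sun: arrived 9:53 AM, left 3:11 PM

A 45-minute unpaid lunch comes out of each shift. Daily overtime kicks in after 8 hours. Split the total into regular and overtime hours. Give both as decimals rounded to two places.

Regular 20.55 hours, overtime 3.37 hours

Fri: 10:13 AM–8:58 PM = 10 h 45 min; less 45 min break → 10 h 0 min
Sat: 7:12 AM–5:19 PM = 10 h 7 min; less 45 min break → 9 h 22 min
Sun: 9:53 AM–3:11 PM = 5 h 18 min; less 45 min break → 4 h 33 min
Fri reg 8 h 0 min / OT 2 h 0 min; Sat reg 8 h 0 min / OT 1 h 22 min; Sun reg 4 h 33 min / OT 0 h 0 min.
Totals: regular 20 h 33 min, overtime 3 h 22 min.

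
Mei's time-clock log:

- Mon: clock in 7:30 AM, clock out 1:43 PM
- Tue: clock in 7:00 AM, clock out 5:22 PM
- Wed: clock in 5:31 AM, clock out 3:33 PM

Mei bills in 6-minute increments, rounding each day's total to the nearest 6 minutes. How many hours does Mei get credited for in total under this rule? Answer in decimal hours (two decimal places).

26.60 hours

Mon: 7:30 AM–1:43 PM = 6 h 13 min → rounds to 6 h 12 min
Tue: 7:00 AM–5:22 PM = 10 h 22 min → rounds to 10 h 24 min
Wed: 5:31 AM–3:33 PM = 10 h 2 min → rounds to 10 h 0 min
Total credited: 26 h 36 min.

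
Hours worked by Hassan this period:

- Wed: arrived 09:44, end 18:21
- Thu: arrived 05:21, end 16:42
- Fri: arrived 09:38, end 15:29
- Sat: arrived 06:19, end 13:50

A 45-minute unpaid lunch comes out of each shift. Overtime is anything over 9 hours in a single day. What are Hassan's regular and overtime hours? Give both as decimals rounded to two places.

Regular 28.73 hours, overtime 1.60 hours

Wed: 09:44–18:21 = 8 h 37 min; less 45 min break → 7 h 52 min
Thu: 05:21–16:42 = 11 h 21 min; less 45 min break → 10 h 36 min
Fri: 09:38–15:29 = 5 h 51 min; less 45 min break → 5 h 6 min
Sat: 06:19–13:50 = 7 h 31 min; less 45 min break → 6 h 46 min
Wed reg 7 h 52 min / OT 0 h 0 min; Thu reg 9 h 0 min / OT 1 h 36 min; Fri reg 5 h 6 min / OT 0 h 0 min; Sat reg 6 h 46 min / OT 0 h 0 min.
Totals: regular 28 h 44 min, overtime 1 h 36 min.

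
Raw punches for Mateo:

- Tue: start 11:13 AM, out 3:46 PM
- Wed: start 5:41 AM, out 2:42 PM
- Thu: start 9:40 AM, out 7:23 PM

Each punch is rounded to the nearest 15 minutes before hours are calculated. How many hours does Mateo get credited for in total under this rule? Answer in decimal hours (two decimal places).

23.25 hours

Tue: in 11:13 AM→11:15 AM, out 3:46 PM→3:45 PM; 4 h 30 min
Wed: in 5:41 AM→5:45 AM, out 2:42 PM→2:45 PM; 9 h 0 min
Thu: in 9:40 AM→9:45 AM, out 7:23 PM→7:30 PM; 9 h 45 min
Total credited: 23 h 15 min.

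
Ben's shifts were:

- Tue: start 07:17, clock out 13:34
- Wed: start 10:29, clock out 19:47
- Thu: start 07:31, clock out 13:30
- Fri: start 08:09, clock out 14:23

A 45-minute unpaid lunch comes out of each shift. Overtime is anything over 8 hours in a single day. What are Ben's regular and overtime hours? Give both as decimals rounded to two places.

Regular 24.25 hours, overtime 0.55 hours

Tue: 07:17–13:34 = 6 h 17 min; less 45 min break → 5 h 32 min
Wed: 10:29–19:47 = 9 h 18 min; less 45 min break → 8 h 33 min
Thu: 07:31–13:30 = 5 h 59 min; less 45 min break → 5 h 14 min
Fri: 08:09–14:23 = 6 h 14 min; less 45 min break → 5 h 29 min
Tue reg 5 h 32 min / OT 0 h 0 min; Wed reg 8 h 0 min / OT 0 h 33 min; Thu reg 5 h 14 min / OT 0 h 0 min; Fri reg 5 h 29 min / OT 0 h 0 min.
Totals: regular 24 h 15 min, overtime 0 h 33 min.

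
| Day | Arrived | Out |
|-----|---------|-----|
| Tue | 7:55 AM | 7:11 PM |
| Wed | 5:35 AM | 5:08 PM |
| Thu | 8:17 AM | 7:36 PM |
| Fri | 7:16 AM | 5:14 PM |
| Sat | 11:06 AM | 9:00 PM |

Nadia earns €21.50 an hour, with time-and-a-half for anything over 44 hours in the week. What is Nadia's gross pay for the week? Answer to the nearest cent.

Tue: 7:55 AM–7:11 PM = 11 h 16 min
Wed: 5:35 AM–5:08 PM = 11 h 33 min
Thu: 8:17 AM–7:36 PM = 11 h 19 min
Fri: 7:16 AM–5:14 PM = 9 h 58 min
Sat: 11:06 AM–9:00 PM = 9 h 54 min
Total worked: 54 h 0 min = 3240 min.
Regular 44 h 0 min = 2640 min at €21.50/h; overtime 10 h 0 min = 600 min at €32.25/h.
Pay = (2640 × €21.50 + 600 × €32.25) ÷ 60 = €1268.50.

€1268.50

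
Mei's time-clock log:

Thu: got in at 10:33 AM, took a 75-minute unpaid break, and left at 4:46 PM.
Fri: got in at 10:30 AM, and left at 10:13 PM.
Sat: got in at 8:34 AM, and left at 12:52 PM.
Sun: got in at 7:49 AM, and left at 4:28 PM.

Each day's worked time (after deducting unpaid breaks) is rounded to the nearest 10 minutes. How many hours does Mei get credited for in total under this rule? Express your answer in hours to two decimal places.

29.67 hours

Thu: 10:33 AM–4:46 PM = 6 h 13 min − 75 min = 4 h 58 min → rounds to 5 h 0 min
Fri: 10:30 AM–10:13 PM = 11 h 43 min → rounds to 11 h 40 min
Sat: 8:34 AM–12:52 PM = 4 h 18 min → rounds to 4 h 20 min
Sun: 7:49 AM–4:28 PM = 8 h 39 min → rounds to 8 h 40 min
Total credited: 29 h 40 min.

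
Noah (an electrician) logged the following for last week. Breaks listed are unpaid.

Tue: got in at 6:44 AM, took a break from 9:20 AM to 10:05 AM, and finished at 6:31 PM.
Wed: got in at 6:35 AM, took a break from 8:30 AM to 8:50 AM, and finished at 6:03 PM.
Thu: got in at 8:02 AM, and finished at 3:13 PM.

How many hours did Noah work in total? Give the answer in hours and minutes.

Tue: 6:44 AM–6:31 PM = 11 h 47 min; less 45 min break → 11 h 2 min
Wed: 6:35 AM–6:03 PM = 11 h 28 min; less 20 min break → 11 h 8 min
Thu: 8:02 AM–3:13 PM = 7 h 11 min
Total: 11 h 2 min + 11 h 8 min + 7 h 11 min = 29 h 21 min.

29 h 21 min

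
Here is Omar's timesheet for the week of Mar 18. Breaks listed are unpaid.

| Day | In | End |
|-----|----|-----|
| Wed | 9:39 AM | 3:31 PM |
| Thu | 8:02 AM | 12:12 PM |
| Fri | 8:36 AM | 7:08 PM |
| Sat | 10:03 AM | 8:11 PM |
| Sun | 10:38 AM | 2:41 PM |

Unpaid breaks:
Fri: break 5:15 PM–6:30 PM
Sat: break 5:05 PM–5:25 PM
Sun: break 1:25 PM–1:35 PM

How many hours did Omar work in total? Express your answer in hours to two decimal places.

33.00 hours

Wed: 9:39 AM–3:31 PM = 5 h 52 min
Thu: 8:02 AM–12:12 PM = 4 h 10 min
Fri: 8:36 AM–7:08 PM = 10 h 32 min; less 75 min break → 9 h 17 min
Sat: 10:03 AM–8:11 PM = 10 h 8 min; less 20 min break → 9 h 48 min
Sun: 10:38 AM–2:41 PM = 4 h 3 min; less 10 min break → 3 h 53 min
Total: 5 h 52 min + 4 h 10 min + 9 h 17 min + 9 h 48 min + 3 h 53 min = 33 h 0 min.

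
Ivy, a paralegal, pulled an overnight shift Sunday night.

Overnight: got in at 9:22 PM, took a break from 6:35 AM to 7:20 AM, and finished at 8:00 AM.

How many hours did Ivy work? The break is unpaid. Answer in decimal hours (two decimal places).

Overnight: 9:22 PM → midnight = 2 h 38 min; midnight → 8:00 AM = 8 h 0 min; span 10 h 38 min; less 45 min break → 9 h 53 min

9.88 hours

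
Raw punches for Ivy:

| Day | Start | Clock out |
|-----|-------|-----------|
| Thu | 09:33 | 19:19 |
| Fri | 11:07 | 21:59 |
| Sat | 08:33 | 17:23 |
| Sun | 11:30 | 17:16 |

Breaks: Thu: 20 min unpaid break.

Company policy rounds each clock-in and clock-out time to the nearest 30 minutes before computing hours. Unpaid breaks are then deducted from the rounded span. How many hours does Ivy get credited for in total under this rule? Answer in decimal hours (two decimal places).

Thu: in 09:33→09:30, out 19:19→19:30; 10 h 0 min − 20 min = 9 h 40 min
Fri: in 11:07→11:00, out 21:59→22:00; 11 h 0 min
Sat: in 08:33→08:30, out 17:23→17:30; 9 h 0 min
Sun: in 11:30→11:30, out 17:16→17:30; 6 h 0 min
Total credited: 35 h 40 min.

35.67 hours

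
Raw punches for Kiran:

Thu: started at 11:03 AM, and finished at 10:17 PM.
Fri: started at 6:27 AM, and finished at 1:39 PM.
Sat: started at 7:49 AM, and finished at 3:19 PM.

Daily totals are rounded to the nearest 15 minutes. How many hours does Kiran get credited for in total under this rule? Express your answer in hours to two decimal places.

26.00 hours

Thu: 11:03 AM–10:17 PM = 11 h 14 min → rounds to 11 h 15 min
Fri: 6:27 AM–1:39 PM = 7 h 12 min → rounds to 7 h 15 min
Sat: 7:49 AM–3:19 PM = 7 h 30 min → rounds to 7 h 30 min
Total credited: 26 h 0 min.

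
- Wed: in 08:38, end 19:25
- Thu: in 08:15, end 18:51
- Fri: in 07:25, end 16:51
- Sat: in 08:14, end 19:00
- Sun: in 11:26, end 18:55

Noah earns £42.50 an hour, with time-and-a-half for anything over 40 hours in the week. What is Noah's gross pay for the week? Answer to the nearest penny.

£2278.00

Wed: 08:38–19:25 = 10 h 47 min
Thu: 08:15–18:51 = 10 h 36 min
Fri: 07:25–16:51 = 9 h 26 min
Sat: 08:14–19:00 = 10 h 46 min
Sun: 11:26–18:55 = 7 h 29 min
Total worked: 49 h 4 min = 2944 min.
Regular 40 h 0 min = 2400 min at £42.50/h; overtime 9 h 4 min = 544 min at £63.75/h.
Pay = (2400 × £42.50 + 544 × £63.75) ÷ 60 = £2278.00.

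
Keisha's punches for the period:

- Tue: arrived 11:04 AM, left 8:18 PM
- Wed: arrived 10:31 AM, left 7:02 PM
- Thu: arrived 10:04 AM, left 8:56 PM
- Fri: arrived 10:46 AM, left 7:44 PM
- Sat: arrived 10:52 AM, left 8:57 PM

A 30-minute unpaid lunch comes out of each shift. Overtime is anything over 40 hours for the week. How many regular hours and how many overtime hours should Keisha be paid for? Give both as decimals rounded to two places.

Regular 40.00 hours, overtime 5.17 hours

Tue: 11:04 AM–8:18 PM = 9 h 14 min; less 30 min break → 8 h 44 min
Wed: 10:31 AM–7:02 PM = 8 h 31 min; less 30 min break → 8 h 1 min
Thu: 10:04 AM–8:56 PM = 10 h 52 min; less 30 min break → 10 h 22 min
Fri: 10:46 AM–7:44 PM = 8 h 58 min; less 30 min break → 8 h 28 min
Sat: 10:52 AM–8:57 PM = 10 h 5 min; less 30 min break → 9 h 35 min
Total worked: 45 h 10 min = 45.17 h.
Threshold 40 h → overtime 5 h 10 min, regular 40 h 0 min.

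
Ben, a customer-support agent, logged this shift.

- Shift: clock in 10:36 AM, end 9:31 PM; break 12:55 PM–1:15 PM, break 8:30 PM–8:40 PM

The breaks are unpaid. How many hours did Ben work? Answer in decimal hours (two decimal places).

10.42 hours

Shift: 10:36 AM–9:31 PM = 10 h 55 min; less 30 min break → 10 h 25 min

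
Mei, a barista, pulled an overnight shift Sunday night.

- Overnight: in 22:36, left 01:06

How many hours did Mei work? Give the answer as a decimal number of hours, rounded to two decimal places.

Overnight: 22:36 → midnight = 1 h 24 min; midnight → 01:06 = 1 h 6 min; span 2 h 30 min

2.50 hours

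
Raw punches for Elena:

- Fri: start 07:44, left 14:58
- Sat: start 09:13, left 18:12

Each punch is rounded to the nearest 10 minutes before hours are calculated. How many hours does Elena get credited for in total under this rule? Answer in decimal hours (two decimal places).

Fri: in 07:44→07:40, out 14:58→15:00; 7 h 20 min
Sat: in 09:13→09:10, out 18:12→18:10; 9 h 0 min
Total credited: 16 h 20 min.

16.33 hours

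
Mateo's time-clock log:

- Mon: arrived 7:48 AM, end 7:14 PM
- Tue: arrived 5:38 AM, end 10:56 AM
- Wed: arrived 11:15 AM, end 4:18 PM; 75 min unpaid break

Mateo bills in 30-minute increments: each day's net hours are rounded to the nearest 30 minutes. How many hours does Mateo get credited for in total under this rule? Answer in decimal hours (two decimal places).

Mon: 7:48 AM–7:14 PM = 11 h 26 min → rounds to 11 h 30 min
Tue: 5:38 AM–10:56 AM = 5 h 18 min → rounds to 5 h 30 min
Wed: 11:15 AM–4:18 PM = 5 h 3 min − 75 min = 3 h 48 min → rounds to 4 h 0 min
Total credited: 21 h 0 min.

21.00 hours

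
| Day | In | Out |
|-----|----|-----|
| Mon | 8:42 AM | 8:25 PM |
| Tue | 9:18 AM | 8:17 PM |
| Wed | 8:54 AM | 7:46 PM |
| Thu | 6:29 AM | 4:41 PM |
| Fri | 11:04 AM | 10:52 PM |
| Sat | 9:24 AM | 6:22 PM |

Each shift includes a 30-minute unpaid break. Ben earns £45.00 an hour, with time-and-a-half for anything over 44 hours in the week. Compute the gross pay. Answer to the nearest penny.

£3163.50

Mon: 8:42 AM–8:25 PM = 11 h 43 min; less 30 min break → 11 h 13 min
Tue: 9:18 AM–8:17 PM = 10 h 59 min; less 30 min break → 10 h 29 min
Wed: 8:54 AM–7:46 PM = 10 h 52 min; less 30 min break → 10 h 22 min
Thu: 6:29 AM–4:41 PM = 10 h 12 min; less 30 min break → 9 h 42 min
Fri: 11:04 AM–10:52 PM = 11 h 48 min; less 30 min break → 11 h 18 min
Sat: 9:24 AM–6:22 PM = 8 h 58 min; less 30 min break → 8 h 28 min
Total worked: 61 h 32 min = 3692 min.
Regular 44 h 0 min = 2640 min at £45.00/h; overtime 17 h 32 min = 1052 min at £67.50/h.
Pay = (2640 × £45.00 + 1052 × £67.50) ÷ 60 = £3163.50.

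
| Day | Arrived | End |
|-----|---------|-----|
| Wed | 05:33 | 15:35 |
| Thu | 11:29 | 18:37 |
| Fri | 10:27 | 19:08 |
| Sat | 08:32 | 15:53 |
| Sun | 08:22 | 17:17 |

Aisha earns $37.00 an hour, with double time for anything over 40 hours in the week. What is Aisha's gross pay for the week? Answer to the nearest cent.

$1636.63

Wed: 05:33–15:35 = 10 h 2 min
Thu: 11:29–18:37 = 7 h 8 min
Fri: 10:27–19:08 = 8 h 41 min
Sat: 08:32–15:53 = 7 h 21 min
Sun: 08:22–17:17 = 8 h 55 min
Total worked: 42 h 7 min = 2527 min.
Regular 40 h 0 min = 2400 min at $37.00/h; overtime 2 h 7 min = 127 min at $74.00/h.
Pay = (2400 × $37.00 + 127 × $74.00) ÷ 60 = $1636.63.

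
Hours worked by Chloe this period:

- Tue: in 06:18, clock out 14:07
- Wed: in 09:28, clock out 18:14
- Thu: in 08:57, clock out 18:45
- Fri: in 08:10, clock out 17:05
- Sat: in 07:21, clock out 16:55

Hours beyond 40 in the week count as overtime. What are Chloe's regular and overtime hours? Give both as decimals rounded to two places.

Tue: 06:18–14:07 = 7 h 49 min
Wed: 09:28–18:14 = 8 h 46 min
Thu: 08:57–18:45 = 9 h 48 min
Fri: 08:10–17:05 = 8 h 55 min
Sat: 07:21–16:55 = 9 h 34 min
Total worked: 44 h 52 min = 44.87 h.
Threshold 40 h → overtime 4 h 52 min, regular 40 h 0 min.

Regular 40.00 hours, overtime 4.87 hours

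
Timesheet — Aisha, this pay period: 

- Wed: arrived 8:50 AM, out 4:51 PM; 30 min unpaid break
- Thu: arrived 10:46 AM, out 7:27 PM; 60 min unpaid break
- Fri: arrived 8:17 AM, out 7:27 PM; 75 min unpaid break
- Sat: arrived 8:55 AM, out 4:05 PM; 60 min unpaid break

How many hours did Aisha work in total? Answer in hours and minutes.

31 h 17 min

Wed: 8:50 AM–4:51 PM = 8 h 1 min; less 30 min break → 7 h 31 min
Thu: 10:46 AM–7:27 PM = 8 h 41 min; less 60 min break → 7 h 41 min
Fri: 8:17 AM–7:27 PM = 11 h 10 min; less 75 min break → 9 h 55 min
Sat: 8:55 AM–4:05 PM = 7 h 10 min; less 60 min break → 6 h 10 min
Total: 7 h 31 min + 7 h 41 min + 9 h 55 min + 6 h 10 min = 31 h 17 min.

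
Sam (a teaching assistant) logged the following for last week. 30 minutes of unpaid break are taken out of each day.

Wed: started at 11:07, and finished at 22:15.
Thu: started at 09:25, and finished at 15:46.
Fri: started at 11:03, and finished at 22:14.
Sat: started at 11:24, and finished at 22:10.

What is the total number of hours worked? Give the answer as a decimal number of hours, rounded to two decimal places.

Wed: 11:07–22:15 = 11 h 8 min; less 30 min break → 10 h 38 min
Thu: 09:25–15:46 = 6 h 21 min; less 30 min break → 5 h 51 min
Fri: 11:03–22:14 = 11 h 11 min; less 30 min break → 10 h 41 min
Sat: 11:24–22:10 = 10 h 46 min; less 30 min break → 10 h 16 min
Total: 10 h 38 min + 5 h 51 min + 10 h 41 min + 10 h 16 min = 37 h 26 min.

37.43 hours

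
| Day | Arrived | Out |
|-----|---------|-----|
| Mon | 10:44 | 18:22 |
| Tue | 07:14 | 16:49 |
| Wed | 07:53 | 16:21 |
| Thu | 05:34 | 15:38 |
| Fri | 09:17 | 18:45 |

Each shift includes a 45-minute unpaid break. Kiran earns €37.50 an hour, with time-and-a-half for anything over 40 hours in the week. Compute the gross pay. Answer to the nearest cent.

€1582.50

Mon: 10:44–18:22 = 7 h 38 min; less 45 min break → 6 h 53 min
Tue: 07:14–16:49 = 9 h 35 min; less 45 min break → 8 h 50 min
Wed: 07:53–16:21 = 8 h 28 min; less 45 min break → 7 h 43 min
Thu: 05:34–15:38 = 10 h 4 min; less 45 min break → 9 h 19 min
Fri: 09:17–18:45 = 9 h 28 min; less 45 min break → 8 h 43 min
Total worked: 41 h 28 min = 2488 min.
Regular 40 h 0 min = 2400 min at €37.50/h; overtime 1 h 28 min = 88 min at €56.25/h.
Pay = (2400 × €37.50 + 88 × €56.25) ÷ 60 = €1582.50.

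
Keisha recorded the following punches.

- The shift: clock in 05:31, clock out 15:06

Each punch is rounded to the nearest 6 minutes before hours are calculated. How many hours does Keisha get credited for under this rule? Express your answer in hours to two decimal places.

9.60 hours

The shift: in 05:31→05:30, out 15:06→15:06; 9 h 36 min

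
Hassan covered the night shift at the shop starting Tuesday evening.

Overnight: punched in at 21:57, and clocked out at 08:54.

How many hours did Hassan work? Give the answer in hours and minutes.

Overnight: 21:57 → midnight = 2 h 3 min; midnight → 08:54 = 8 h 54 min; span 10 h 57 min

10 h 57 min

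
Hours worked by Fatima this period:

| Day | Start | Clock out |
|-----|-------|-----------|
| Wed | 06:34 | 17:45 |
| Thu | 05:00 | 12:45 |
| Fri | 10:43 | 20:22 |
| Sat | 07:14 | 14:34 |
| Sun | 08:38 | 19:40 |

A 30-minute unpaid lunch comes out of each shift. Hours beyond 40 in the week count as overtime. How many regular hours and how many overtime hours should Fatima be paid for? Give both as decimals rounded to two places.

Wed: 06:34–17:45 = 11 h 11 min; less 30 min break → 10 h 41 min
Thu: 05:00–12:45 = 7 h 45 min; less 30 min break → 7 h 15 min
Fri: 10:43–20:22 = 9 h 39 min; less 30 min break → 9 h 9 min
Sat: 07:14–14:34 = 7 h 20 min; less 30 min break → 6 h 50 min
Sun: 08:38–19:40 = 11 h 2 min; less 30 min break → 10 h 32 min
Total worked: 44 h 27 min = 44.45 h.
Threshold 40 h → overtime 4 h 27 min, regular 40 h 0 min.

Regular 40.00 hours, overtime 4.45 hours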